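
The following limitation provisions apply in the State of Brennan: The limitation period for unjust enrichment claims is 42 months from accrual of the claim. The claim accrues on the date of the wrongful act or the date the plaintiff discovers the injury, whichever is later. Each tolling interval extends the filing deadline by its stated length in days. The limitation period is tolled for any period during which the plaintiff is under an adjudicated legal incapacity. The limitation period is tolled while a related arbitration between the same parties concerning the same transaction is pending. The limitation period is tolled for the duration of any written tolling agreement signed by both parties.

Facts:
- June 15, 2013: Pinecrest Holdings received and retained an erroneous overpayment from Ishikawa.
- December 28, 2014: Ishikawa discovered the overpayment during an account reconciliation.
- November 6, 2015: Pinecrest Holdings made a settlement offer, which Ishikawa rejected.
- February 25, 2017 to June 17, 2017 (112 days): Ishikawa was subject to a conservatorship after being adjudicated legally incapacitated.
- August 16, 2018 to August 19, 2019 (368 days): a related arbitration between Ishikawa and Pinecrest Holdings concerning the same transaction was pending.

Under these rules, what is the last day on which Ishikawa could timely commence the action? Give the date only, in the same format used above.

Because discovery on December 28, 2014 post-dates the June 15, 2013 act, accrual under the later-of rule falls on December 28, 2014.
42 months from December 28, 2014 is June 28, 2018.
The period was tolled for 112 days by the plaintiff's legal incapacity (February 25, 2017 to June 17, 2017), pushing the deadline to October 18, 2018.
Because the pending related arbitration ran from August 16, 2018 to August 19, 2019, the deadline is extended by 368 days to October 21, 2019.
The other events in the timeline have no effect on the limitation period under the stated rules.

October 21, 2019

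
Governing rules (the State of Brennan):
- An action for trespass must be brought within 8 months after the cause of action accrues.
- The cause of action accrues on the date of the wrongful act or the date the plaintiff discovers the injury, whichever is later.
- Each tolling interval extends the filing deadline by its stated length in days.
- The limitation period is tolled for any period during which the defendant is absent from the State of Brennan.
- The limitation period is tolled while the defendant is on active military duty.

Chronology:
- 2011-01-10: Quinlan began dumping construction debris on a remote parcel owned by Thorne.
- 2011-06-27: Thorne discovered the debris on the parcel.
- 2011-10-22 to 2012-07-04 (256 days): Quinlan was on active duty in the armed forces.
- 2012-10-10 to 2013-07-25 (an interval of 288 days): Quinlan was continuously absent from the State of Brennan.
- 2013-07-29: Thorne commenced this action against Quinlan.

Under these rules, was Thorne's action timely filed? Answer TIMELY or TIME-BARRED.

The claim accrued on 2011-06-27 — the later of the 2011-01-10 act and the 2011-06-27 discovery.
8 months from 2011-06-27 is 2012-02-27.
Because the defendant's active military service ran from 2011-10-22 to 2012-07-04, the deadline is extended by 256 days to 2012-11-09.
The defendant's absence from the jurisdiction from 2012-10-10 to 2013-07-25 tolled the period for 288 days, extending the deadline to 2013-08-24.
The 2013-07-29 filing precedes the 2013-08-24 deadline; the claim is timely.

TIMELY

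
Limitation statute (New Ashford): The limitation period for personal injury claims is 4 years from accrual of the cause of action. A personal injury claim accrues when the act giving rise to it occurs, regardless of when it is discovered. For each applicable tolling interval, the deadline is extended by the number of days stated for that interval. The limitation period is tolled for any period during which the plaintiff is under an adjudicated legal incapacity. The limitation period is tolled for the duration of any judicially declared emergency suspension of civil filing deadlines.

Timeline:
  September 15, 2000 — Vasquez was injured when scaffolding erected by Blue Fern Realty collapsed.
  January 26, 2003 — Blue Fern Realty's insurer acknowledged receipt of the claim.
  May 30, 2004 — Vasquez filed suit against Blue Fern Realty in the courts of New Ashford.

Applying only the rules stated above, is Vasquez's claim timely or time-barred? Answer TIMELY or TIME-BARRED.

TIMELY

The cause of action accrued on September 15, 2000, the date of the act.
Adding the 4 years base period to September 15, 2000 gives a deadline of September 15, 2004, before any tolling.
None of the other events listed affects the running of the period under the stated rules.
Vasquez filed on May 30, 2004, before the September 15, 2004 deadline, so the action is timely.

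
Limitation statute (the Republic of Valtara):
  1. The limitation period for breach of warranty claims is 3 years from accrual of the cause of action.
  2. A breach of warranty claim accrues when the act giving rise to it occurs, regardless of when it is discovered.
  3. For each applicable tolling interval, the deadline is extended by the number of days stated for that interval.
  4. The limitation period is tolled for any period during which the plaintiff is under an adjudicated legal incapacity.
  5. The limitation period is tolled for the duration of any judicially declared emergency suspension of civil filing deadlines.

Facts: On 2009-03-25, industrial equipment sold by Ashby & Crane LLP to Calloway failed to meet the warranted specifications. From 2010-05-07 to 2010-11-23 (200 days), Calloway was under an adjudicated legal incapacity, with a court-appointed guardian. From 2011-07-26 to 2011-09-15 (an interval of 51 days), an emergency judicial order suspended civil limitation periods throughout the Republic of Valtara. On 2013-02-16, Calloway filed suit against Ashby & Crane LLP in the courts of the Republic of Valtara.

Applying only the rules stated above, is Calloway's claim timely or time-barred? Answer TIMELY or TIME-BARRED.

The cause of action accrued on 2009-03-25, the date of the act.
3 years from 2009-03-25 is 2012-03-25.
The period was tolled for 200 days by the plaintiff's legal incapacity (2010-05-07 to 2010-11-23), pushing the deadline to 2012-10-11.
Because the emergency suspension of filing deadlines ran from 2011-07-26 to 2011-09-15, the deadline is extended by 51 days to 2012-12-01.
Filing on 2013-02-16 missed the 2012-12-01 deadline — the action is time-barred.

TIME-BARRED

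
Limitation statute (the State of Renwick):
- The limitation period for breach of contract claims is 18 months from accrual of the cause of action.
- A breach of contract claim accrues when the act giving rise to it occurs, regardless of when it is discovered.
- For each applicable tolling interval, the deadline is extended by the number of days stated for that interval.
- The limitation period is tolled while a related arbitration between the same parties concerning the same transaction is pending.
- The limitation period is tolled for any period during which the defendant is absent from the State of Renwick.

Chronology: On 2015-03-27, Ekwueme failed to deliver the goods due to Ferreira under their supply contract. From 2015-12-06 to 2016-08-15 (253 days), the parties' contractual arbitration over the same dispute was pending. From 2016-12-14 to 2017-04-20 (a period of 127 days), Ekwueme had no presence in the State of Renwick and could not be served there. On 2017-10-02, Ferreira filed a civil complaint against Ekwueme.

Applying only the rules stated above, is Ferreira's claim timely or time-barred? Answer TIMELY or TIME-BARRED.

TIMELY

The claim accrued on 2015-03-27, when the wrongful act occurred.
18 months from 2015-03-27 is 2016-09-27.
The period was tolled for 253 days by the pending related arbitration (2015-12-06 to 2016-08-15), pushing the deadline to 2017-06-07.
Because the defendant's absence from the jurisdiction ran from 2016-12-14 to 2017-04-20, the deadline is extended by 127 days to 2017-10-12.
Ferreira filed on 2017-10-02, before the 2017-10-12 deadline, so the action is timely.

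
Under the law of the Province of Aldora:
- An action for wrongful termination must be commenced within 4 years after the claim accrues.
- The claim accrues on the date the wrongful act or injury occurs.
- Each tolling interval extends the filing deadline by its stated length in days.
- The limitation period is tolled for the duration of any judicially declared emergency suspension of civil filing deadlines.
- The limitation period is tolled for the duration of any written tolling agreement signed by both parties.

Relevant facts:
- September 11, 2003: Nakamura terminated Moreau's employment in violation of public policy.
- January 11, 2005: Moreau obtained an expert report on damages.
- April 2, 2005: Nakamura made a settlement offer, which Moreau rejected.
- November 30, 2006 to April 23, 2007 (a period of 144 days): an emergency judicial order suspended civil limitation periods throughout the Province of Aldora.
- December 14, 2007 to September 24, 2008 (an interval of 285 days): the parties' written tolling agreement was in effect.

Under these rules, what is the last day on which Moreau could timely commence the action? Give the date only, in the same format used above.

November 13, 2008

The limitation period began to run on September 11, 2003.
The untolled deadline — 4 years after September 11, 2003 — is September 11, 2007.
Because the emergency suspension of filing deadlines ran from November 30, 2006 to April 23, 2007, the deadline is extended by 144 days to February 2, 2008.
Because the written tolling agreement ran from December 14, 2007 to September 24, 2008, the deadline is extended by 285 days to November 13, 2008.
The other events in the timeline have no effect on the limitation period under the stated rules.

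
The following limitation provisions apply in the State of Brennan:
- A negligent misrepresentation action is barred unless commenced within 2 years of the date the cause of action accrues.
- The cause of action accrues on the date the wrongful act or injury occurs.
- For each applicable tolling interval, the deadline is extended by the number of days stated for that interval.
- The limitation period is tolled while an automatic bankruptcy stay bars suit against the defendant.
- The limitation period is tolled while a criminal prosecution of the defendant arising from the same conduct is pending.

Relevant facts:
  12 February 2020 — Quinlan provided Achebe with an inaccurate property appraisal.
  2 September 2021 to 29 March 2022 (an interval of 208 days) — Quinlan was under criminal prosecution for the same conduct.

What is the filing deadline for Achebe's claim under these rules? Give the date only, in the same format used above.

8 September 2022

The cause of action accrued on 12 February 2020, the date of the act.
2 years from 12 February 2020 is 12 February 2022.
Because the pending criminal prosecution ran from 2 September 2021 to 29 March 2022, the deadline is extended by 208 days to 8 September 2022.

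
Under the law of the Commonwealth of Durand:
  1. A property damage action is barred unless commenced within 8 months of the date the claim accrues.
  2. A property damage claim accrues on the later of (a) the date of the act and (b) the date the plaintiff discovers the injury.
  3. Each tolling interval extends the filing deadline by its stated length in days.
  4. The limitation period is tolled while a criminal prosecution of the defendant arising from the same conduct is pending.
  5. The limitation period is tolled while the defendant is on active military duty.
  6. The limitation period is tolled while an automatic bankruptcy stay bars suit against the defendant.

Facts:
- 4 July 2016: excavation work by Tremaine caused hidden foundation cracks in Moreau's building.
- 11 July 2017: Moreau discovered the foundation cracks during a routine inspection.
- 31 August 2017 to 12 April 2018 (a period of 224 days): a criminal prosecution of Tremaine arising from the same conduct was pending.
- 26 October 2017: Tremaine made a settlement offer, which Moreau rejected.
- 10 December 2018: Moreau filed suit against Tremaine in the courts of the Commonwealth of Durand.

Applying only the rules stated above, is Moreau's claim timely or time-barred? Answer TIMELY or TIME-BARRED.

TIME-BARRED

Taking the later of the act (4 July 2016) and discovery (11 July 2017), the claim accrued on 11 July 2017.
8 months from 11 July 2017 is 11 March 2018.
The period was tolled for 224 days by the pending criminal prosecution (31 August 2017 to 12 April 2018), pushing the deadline to 21 October 2018.
Nothing else in the chronology tolls or restarts the period.
The 10 December 2018 filing falls after the 21 October 2018 deadline; the claim is time-barred.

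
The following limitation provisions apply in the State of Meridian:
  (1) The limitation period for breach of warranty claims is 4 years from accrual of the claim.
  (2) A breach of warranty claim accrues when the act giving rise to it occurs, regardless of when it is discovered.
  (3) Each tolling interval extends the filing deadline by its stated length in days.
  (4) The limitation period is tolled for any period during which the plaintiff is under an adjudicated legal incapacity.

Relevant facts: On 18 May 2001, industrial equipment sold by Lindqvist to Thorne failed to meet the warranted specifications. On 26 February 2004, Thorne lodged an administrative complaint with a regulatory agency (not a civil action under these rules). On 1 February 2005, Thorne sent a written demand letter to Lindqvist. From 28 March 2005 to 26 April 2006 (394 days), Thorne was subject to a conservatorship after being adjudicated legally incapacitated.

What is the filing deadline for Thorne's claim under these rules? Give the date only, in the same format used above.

16 June 2006

The claim accrued on 18 May 2001, when the wrongful act occurred.
The untolled deadline — 4 years after 18 May 2001 — is 18 May 2005.
Because the plaintiff's legal incapacity ran from 28 March 2005 to 26 April 2006, the deadline is extended by 394 days to 16 June 2006.
Nothing else in the chronology tolls or restarts the period.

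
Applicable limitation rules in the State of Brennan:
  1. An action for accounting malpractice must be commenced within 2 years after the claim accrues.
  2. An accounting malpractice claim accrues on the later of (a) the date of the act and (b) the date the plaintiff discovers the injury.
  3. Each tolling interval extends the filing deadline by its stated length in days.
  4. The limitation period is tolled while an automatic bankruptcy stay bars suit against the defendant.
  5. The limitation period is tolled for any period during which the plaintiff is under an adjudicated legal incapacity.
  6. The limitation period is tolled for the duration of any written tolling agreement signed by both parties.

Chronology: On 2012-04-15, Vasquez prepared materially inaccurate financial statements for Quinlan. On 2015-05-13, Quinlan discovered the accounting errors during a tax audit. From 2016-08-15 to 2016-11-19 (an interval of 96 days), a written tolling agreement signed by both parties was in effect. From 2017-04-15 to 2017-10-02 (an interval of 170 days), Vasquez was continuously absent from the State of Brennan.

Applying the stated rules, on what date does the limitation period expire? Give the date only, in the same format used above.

The claim accrued on 2015-05-13 — the later of the 2012-04-15 act and the 2015-05-13 discovery.
Adding the 2 years base period to 2015-05-13 gives a deadline of 2017-05-13, before any tolling.
The period was tolled for 96 days by the written tolling agreement (2016-08-15 to 2016-11-19), pushing the deadline to 2017-08-17.
No stated provision tolls the period for the defendant's absence, so the interval from 2017-04-15 to 2017-10-02 has no effect on the deadline.

2017-08-17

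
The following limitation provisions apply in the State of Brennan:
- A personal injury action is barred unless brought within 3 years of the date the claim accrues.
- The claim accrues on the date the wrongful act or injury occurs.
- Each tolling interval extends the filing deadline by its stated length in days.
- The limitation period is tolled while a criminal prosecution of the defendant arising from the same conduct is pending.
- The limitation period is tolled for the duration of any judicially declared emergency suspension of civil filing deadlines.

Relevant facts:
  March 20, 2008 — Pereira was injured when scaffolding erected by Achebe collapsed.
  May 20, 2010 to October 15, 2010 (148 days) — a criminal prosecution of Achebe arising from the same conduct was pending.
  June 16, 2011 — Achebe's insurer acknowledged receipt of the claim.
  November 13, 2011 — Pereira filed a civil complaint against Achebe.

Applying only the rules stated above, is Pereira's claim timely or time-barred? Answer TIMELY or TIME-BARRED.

TIME-BARRED

The limitation period began to run on March 20, 2008.
3 years from March 20, 2008 is March 20, 2011.
The pending criminal prosecution from May 20, 2010 to October 15, 2010 tolled the period for 148 days, extending the deadline to August 15, 2011.
The other events in the timeline have no effect on the limitation period under the stated rules.
Filing on November 13, 2011 missed the August 15, 2011 deadline — the action is time-barred.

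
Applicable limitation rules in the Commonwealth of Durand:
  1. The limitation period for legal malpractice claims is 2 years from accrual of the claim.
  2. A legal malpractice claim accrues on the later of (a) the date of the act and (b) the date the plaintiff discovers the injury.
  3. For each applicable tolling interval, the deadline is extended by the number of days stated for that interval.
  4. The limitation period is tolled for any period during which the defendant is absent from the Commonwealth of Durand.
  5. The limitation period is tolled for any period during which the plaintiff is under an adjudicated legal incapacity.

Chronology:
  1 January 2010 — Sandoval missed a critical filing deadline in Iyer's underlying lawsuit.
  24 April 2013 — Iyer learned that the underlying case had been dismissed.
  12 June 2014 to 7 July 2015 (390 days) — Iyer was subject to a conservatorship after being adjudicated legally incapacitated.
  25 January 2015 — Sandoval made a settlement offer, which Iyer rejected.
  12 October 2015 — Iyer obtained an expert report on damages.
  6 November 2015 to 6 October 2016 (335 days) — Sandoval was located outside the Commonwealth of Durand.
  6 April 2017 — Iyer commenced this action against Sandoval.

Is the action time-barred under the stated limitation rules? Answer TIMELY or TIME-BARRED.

TIMELY

Because discovery on 24 April 2013 post-dates the 1 January 2010 act, accrual under the later-of rule falls on 24 April 2013.
Adding the 2 years base period to 24 April 2013 gives a deadline of 24 April 2015, before any tolling.
Because the plaintiff's legal incapacity ran from 12 June 2014 to 7 July 2015, the deadline is extended by 390 days to 18 May 2016.
The defendant's absence from the jurisdiction from 6 November 2015 to 6 October 2016 tolled the period for 335 days, extending the deadline to 18 April 2017.
Nothing else in the chronology tolls or restarts the period.
Iyer filed on 6 April 2017, before the 18 April 2017 deadline, so the action is timely.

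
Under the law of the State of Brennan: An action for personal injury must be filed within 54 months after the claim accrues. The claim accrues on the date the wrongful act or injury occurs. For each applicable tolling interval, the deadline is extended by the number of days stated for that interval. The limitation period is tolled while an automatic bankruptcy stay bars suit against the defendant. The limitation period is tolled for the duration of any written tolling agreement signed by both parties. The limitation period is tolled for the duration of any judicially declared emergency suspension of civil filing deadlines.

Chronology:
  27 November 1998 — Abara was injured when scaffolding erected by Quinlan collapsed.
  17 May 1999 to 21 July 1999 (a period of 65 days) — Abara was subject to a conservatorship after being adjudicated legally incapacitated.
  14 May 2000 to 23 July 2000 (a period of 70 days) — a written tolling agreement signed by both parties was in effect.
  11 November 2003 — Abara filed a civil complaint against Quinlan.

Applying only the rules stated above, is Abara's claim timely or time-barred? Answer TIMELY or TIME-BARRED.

The limitation period began to run on 27 November 1998.
Adding the 54 months base period to 27 November 1998 gives a deadline of 27 May 2003, before any tolling.
The period was tolled for 70 days by the written tolling agreement (14 May 2000 to 23 July 2000), pushing the deadline to 5 August 2003.
No stated provision tolls the period for the plaintiff's incapacity, so the interval from 17 May 1999 to 21 July 1999 has no effect on the deadline.
The 11 November 2003 filing falls after the 5 August 2003 deadline; the claim is time-barred.

TIME-BARRED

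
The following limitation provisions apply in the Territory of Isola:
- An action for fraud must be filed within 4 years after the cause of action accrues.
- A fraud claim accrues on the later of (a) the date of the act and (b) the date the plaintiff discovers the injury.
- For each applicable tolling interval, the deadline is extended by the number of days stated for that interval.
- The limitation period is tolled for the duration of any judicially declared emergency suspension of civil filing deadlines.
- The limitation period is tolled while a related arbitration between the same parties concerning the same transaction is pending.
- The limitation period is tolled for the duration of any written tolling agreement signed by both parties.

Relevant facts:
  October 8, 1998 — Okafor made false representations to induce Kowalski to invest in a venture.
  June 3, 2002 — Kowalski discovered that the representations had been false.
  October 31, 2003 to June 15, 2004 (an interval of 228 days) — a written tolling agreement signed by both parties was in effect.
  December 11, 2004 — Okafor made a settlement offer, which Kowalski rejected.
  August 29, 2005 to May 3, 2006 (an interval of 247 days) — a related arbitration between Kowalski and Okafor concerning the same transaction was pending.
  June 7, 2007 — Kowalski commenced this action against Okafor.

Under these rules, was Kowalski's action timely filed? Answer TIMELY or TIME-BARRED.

Taking the later of the act (October 8, 1998) and discovery (June 3, 2002), the claim accrued on June 3, 2002.
The untolled deadline — 4 years after June 3, 2002 — is June 3, 2006.
Because the written tolling agreement ran from October 31, 2003 to June 15, 2004, the deadline is extended by 228 days to January 17, 2007.
The pending related arbitration from August 29, 2005 to May 3, 2006 tolled the period for 247 days, extending the deadline to September 21, 2007.
None of the other events listed affects the running of the period under the stated rules.
Kowalski filed on June 7, 2007, before the September 21, 2007 deadline, so the action is timely.

TIMELY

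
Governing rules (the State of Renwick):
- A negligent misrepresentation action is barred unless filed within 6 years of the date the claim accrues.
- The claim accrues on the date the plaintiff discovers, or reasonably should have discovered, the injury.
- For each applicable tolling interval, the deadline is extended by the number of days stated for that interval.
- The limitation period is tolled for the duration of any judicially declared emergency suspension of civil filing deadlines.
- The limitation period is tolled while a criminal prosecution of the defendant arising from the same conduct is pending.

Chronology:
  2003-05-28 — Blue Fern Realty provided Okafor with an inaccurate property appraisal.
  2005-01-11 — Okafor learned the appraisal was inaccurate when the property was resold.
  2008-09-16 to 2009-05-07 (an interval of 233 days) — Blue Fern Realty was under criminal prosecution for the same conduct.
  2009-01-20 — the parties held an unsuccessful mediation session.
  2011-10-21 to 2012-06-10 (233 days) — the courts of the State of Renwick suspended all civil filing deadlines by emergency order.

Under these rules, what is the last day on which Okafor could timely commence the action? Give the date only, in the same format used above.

Accrual is tied to discovery, so the period began on 2005-01-11 rather than on 2003-05-28 when the act occurred.
6 years from 2005-01-11 is 2011-01-11.
Because the pending criminal prosecution ran from 2008-09-16 to 2009-05-07, the deadline is extended by 233 days to 2011-09-01.
The emergency suspension of filing deadlines starting 2011-10-21 came too late — the period had run on 2011-09-01 — and so does not extend the deadline.
Nothing else in the chronology tolls or restarts the period.

2011-09-01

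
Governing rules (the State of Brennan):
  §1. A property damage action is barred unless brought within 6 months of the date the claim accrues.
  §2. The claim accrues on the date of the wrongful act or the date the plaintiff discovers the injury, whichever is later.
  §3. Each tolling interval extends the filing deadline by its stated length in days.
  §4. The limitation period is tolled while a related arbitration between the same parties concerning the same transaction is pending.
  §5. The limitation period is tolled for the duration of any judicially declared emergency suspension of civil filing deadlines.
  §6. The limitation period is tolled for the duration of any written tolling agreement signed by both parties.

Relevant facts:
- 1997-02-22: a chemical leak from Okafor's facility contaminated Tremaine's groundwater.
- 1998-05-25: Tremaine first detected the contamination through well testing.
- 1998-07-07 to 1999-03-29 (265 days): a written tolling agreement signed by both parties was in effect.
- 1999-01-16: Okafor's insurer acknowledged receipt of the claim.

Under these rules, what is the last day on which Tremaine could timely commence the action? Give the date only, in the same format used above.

1999-08-17

Taking the later of the act (1997-02-22) and discovery (1998-05-25), the claim accrued on 1998-05-25.
Adding the 6 months base period to 1998-05-25 gives a deadline of 1998-11-25, before any tolling.
The period was tolled for 265 days by the written tolling agreement (1998-07-07 to 1999-03-29), pushing the deadline to 1999-08-17.
The other events in the timeline have no effect on the limitation period under the stated rules.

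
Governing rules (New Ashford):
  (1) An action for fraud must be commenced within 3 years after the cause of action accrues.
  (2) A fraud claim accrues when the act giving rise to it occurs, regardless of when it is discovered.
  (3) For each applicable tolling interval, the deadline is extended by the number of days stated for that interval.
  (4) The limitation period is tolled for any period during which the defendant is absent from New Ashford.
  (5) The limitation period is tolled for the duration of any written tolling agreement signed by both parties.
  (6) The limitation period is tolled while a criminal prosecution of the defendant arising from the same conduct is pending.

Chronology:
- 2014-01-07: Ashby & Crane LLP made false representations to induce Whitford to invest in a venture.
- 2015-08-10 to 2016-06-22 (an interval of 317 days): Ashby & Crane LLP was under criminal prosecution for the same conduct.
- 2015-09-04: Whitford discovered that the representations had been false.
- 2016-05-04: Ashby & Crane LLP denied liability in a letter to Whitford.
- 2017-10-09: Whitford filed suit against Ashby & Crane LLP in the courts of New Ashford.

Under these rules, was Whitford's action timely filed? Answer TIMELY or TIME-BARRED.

The claim accrued on 2014-01-07, when the wrongful act occurred; under the stated occurrence rule the 2015-09-04 discovery does not delay accrual.
Adding the 3 years base period to 2014-01-07 gives a deadline of 2017-01-07, before any tolling.
Because the pending criminal prosecution ran from 2015-08-10 to 2016-06-22, the deadline is extended by 317 days to 2017-11-20.
Nothing else in the chronology tolls or restarts the period.
Whitford filed on 2017-10-09, before the 2017-11-20 deadline, so the action is timely.

TIMELY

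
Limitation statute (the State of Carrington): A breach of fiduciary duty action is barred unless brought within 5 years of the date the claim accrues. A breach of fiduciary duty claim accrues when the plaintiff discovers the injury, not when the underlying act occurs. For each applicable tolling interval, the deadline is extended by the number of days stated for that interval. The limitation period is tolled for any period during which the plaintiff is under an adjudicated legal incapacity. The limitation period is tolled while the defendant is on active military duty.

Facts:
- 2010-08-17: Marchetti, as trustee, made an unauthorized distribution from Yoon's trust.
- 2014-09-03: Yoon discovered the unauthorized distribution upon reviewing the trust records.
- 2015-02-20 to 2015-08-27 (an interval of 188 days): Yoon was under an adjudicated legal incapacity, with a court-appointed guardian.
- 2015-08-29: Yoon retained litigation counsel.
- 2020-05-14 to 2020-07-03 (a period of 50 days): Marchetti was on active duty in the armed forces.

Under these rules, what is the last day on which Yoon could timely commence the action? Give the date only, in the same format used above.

The claim did not accrue until Yoon discovered the injury on 2014-09-03; the 2010-08-17 act date does not start the clock under the stated rule.
5 years from 2014-09-03 is 2019-09-03.
The period was tolled for 188 days by the plaintiff's legal incapacity (2015-02-20 to 2015-08-27), pushing the deadline to 2020-03-09.
The defendant's active military service starting 2020-05-14 came too late — the period had run on 2020-03-09 — and so does not extend the deadline.
The other events in the timeline have no effect on the limitation period under the stated rules.

2020-03-09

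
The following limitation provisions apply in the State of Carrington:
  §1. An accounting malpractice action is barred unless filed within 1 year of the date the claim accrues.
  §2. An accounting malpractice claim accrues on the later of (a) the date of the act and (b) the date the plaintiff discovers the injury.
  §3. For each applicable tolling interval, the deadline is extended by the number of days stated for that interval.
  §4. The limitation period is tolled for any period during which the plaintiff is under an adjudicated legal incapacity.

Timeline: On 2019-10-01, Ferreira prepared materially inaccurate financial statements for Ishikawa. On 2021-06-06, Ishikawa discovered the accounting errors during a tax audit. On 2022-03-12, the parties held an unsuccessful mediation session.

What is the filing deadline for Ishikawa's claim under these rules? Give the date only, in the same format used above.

2022-06-06

The claim accrued on 2021-06-06 — the later of the 2019-10-01 act and the 2021-06-06 discovery.
1 year from 2021-06-06 is 2022-06-06.
The other events in the timeline have no effect on the limitation period under the stated rules.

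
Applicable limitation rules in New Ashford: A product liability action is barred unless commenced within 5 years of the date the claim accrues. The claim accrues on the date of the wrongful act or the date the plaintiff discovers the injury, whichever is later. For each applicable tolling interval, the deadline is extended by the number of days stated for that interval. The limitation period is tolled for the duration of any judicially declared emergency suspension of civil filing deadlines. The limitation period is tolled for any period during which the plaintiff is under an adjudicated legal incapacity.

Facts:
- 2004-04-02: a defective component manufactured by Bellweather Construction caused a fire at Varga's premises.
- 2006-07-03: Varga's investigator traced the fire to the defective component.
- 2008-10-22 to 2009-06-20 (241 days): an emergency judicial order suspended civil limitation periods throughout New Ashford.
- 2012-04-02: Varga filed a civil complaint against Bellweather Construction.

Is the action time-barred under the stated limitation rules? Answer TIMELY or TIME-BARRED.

Taking the later of the act (2004-04-02) and discovery (2006-07-03), the claim accrued on 2006-07-03.
Adding the 5 years base period to 2006-07-03 gives a deadline of 2011-07-03, before any tolling.
The period was tolled for 241 days by the emergency suspension of filing deadlines (2008-10-22 to 2009-06-20), pushing the deadline to 2012-02-29.
Varga filed on 2012-04-02, after the 2012-02-29 deadline, so the action is time-barred.

TIME-BARRED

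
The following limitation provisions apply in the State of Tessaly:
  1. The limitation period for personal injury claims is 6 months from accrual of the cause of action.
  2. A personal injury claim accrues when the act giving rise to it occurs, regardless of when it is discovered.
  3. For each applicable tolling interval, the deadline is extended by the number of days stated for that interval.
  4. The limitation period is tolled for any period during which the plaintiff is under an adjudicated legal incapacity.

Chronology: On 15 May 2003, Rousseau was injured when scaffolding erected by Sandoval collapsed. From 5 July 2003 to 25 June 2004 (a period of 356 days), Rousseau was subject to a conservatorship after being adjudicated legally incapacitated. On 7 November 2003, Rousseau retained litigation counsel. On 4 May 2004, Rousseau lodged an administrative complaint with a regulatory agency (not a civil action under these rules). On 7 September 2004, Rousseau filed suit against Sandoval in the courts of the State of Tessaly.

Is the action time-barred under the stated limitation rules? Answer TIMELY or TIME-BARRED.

TIMELY

The claim accrued on 15 May 2003, when the wrongful act occurred.
Adding the 6 months base period to 15 May 2003 gives a deadline of 15 November 2003, before any tolling.
The period was tolled for 356 days by the plaintiff's legal incapacity (5 July 2003 to 25 June 2004), pushing the deadline to 5 November 2004.
The other events in the timeline have no effect on the limitation period under the stated rules.
The 7 September 2004 filing precedes the 5 November 2004 deadline; the claim is timely.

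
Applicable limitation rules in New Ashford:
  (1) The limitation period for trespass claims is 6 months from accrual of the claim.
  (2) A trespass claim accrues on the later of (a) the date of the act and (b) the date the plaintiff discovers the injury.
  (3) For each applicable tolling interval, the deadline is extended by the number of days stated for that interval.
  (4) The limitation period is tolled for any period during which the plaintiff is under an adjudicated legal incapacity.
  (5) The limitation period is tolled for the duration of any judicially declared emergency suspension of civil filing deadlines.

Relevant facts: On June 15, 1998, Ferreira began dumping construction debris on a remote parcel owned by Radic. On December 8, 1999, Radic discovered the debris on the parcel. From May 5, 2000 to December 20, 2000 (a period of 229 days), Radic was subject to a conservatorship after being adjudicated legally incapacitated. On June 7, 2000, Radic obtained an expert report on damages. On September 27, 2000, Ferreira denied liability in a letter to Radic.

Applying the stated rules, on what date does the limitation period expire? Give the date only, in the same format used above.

January 23, 2001

The claim accrued on December 8, 1999 — the later of the June 15, 1998 act and the December 8, 1999 discovery.
The untolled deadline — 6 months after December 8, 1999 — is June 8, 2000.
The period was tolled for 229 days by the plaintiff's legal incapacity (May 5, 2000 to December 20, 2000), pushing the deadline to January 23, 2001.
Nothing else in the chronology tolls or restarts the period.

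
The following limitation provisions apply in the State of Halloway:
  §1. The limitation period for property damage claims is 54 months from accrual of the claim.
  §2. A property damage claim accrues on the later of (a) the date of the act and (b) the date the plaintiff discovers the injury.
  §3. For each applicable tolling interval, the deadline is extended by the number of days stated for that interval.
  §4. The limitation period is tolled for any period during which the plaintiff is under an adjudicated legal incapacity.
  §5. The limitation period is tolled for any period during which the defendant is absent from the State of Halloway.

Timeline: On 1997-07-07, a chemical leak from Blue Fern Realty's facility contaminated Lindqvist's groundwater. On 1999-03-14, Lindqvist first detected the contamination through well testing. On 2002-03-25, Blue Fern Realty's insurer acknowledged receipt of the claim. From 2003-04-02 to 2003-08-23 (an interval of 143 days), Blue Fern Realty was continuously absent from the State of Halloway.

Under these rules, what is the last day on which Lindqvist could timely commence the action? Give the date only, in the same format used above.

Taking the later of the act (1997-07-07) and discovery (1999-03-14), the claim accrued on 1999-03-14.
Adding the 54 months base period to 1999-03-14 gives a deadline of 2003-09-14, before any tolling.
Because the defendant's absence from the jurisdiction ran from 2003-04-02 to 2003-08-23, the deadline is extended by 143 days to 2004-02-04.
Nothing else in the chronology tolls or restarts the period.

2004-02-04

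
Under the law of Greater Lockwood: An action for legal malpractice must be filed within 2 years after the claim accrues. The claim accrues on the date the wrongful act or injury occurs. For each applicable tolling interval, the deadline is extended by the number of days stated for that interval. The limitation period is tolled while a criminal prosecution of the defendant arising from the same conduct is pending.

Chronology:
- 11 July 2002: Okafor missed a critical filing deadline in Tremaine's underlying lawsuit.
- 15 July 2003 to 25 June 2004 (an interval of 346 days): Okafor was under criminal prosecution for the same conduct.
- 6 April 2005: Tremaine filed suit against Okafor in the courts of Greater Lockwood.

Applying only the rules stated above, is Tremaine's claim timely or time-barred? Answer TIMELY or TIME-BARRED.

The claim accrued on 11 July 2002, when the wrongful act occurred.
The untolled deadline — 2 years after 11 July 2002 — is 11 July 2004.
The period was tolled for 346 days by the pending criminal prosecution (15 July 2003 to 25 June 2004), pushing the deadline to 22 June 2005.
Tremaine filed on 6 April 2005, before the 22 June 2005 deadline, so the action is timely.

TIMELY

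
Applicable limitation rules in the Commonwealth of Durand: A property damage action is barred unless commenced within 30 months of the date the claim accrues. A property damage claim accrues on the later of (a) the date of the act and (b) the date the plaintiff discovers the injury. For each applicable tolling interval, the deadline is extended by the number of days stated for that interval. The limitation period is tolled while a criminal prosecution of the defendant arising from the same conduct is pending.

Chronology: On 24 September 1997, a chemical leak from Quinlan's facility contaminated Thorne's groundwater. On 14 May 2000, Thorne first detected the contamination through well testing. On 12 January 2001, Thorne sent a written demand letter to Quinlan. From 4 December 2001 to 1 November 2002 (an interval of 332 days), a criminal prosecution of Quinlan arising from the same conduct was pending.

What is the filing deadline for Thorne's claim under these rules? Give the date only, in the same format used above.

12 October 2003

The claim accrued on 14 May 2000 — the later of the 24 September 1997 act and the 14 May 2000 discovery.
Adding the 30 months base period to 14 May 2000 gives a deadline of 14 November 2002, before any tolling.
The pending criminal prosecution from 4 December 2001 to 1 November 2002 tolled the period for 332 days, extending the deadline to 12 October 2003.
The other events in the timeline have no effect on the limitation period under the stated rules.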